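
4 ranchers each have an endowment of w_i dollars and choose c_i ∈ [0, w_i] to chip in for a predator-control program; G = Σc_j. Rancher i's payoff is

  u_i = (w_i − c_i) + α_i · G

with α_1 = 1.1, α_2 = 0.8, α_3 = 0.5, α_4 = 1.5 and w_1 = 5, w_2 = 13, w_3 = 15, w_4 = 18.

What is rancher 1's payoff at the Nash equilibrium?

25.3

∂u_i/∂c_i = α_i − 1, so rancher i contributes w_i if α_i > 1, else 0.
α_i > 1 for i ∈ {1, 4}; NE contributions (5, 0, 0, 18), G = 23.
u_1 = (5 − 5) + 1.1·23 = 25.3.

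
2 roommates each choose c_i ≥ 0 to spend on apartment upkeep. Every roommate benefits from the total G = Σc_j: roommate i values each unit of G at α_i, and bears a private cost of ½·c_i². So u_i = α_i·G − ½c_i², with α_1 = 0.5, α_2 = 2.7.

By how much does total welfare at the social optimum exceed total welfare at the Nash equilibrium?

3.77

Roommate i's FOC: ∂u_i/∂c_i = α_i − c_i = 0, so c_i* = α_i.
NE contributions = (0.5, 2.7); G = 3.2.
W^NE = (Σα)·G − ½Σα_i² = 3.2² − ½·7.54 = 6.47.
Planner sets c_i = Σα_j = 3.2 for every i, so G^SO = 2·3.2 = 6.4.
W^SO = (Σα)·G^SO − ½·2·(Σα)² = (2/2)·3.2² = 10.24.
Deadweight loss = W^SO − W^NE = 3.77.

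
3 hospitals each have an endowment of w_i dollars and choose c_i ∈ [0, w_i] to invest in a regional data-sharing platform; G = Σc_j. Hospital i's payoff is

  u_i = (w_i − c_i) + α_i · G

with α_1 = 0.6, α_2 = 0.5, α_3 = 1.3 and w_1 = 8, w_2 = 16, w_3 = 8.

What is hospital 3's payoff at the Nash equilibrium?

10.4

∂u_i/∂c_i = α_i − 1, so hospital i contributes w_i if α_i > 1, else 0.
α_i > 1 for i ∈ {3}; NE contributions (0, 0, 8), G = 8.
u_3 = (8 − 8) + 1.3·8 = 10.4.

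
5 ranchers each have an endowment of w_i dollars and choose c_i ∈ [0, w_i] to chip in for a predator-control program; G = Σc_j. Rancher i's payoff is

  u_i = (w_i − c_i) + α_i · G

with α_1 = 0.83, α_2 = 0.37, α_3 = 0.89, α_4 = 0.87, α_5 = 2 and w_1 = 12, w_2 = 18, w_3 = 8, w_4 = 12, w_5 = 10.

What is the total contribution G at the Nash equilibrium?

10

∂u_i/∂c_i = α_i − 1, so rancher i contributes w_i if α_i > 1, else 0.
α_i > 1 for i ∈ {5}; NE contributions (0, 0, 0, 0, 10), G = 10.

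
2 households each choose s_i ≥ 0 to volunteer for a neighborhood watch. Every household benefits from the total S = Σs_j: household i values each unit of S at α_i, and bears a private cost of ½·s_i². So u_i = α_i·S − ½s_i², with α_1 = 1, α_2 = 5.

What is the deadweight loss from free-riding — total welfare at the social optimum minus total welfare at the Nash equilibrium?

13

Household i's FOC: ∂u_i/∂s_i = α_i − s_i = 0, so s_i* = α_i.
NE contributions = (1, 5); S = 6.
W^NE = (Σα)·S − ½Σα_i² = 6² − ½·26 = 23.
Planner sets s_i = Σα_j = 6 for every i, so S^SO = 2·6 = 12.
W^SO = (Σα)·S^SO − ½·2·(Σα)² = (2/2)·6² = 36.
Deadweight loss = W^SO − W^NE = 13.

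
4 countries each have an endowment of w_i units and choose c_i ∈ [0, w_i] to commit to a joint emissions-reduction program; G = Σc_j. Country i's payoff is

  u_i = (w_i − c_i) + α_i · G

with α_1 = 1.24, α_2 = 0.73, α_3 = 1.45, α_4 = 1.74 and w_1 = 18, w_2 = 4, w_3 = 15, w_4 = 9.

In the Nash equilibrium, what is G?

∂u_i/∂c_i = α_i − 1, so country i contributes w_i if α_i > 1, else 0.
α_i > 1 for i ∈ {1, 3, 4}; NE contributions (18, 0, 15, 9), G = 42.

42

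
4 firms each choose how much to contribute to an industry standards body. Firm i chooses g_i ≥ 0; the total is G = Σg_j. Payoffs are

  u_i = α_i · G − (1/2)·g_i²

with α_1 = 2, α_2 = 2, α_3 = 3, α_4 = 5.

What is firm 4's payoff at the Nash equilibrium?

Firm i's FOC: ∂u_i/∂g_i = α_i − g_i = 0, so g_i* = α_i.
NE contributions = (2, 2, 3, 5); G = 12.
u_4 = α_4·G − ½·(g_4)² = 5·12 − ½·5² = 47.5.

47.5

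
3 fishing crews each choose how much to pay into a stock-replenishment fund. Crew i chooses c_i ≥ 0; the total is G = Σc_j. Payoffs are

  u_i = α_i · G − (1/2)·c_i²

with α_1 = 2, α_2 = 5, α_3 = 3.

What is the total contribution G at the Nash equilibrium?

10

Crew i's FOC: ∂u_i/∂c_i = α_i − c_i = 0, so c_i* = α_i.
NE contributions = (2, 5, 3); G = 10.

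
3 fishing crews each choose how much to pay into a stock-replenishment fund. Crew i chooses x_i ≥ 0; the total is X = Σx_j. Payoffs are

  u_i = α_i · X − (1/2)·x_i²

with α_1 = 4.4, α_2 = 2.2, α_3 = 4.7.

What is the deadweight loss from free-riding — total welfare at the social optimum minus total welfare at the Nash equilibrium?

86.99

Crew i's FOC: ∂u_i/∂x_i = α_i − x_i = 0, so x_i* = α_i.
NE contributions = (4.4, 2.2, 4.7); X = 11.3.
W^NE = (Σα)·X − ½Σα_i² = 11.3² − ½·46.29 = 104.545.
Planner sets x_i = Σα_j = 11.3 for every i, so X^SO = 3·11.3 = 33.9.
W^SO = (Σα)·X^SO − ½·3·(Σα)² = (3/2)·11.3² = 191.535.
Deadweight loss = W^SO − W^NE = 86.99.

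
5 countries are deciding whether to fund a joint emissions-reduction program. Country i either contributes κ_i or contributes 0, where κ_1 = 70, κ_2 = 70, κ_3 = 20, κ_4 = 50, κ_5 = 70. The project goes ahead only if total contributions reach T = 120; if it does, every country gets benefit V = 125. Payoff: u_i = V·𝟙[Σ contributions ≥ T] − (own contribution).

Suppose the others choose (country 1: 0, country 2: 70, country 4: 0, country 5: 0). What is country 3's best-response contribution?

Others' total = 70. Even contributing 20 gives 90 < 120: no benefit either way.
Best response: 0.

0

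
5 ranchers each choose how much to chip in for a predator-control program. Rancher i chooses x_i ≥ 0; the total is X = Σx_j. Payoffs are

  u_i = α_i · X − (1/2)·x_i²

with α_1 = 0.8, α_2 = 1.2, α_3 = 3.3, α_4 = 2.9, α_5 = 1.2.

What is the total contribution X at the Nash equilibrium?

Rancher i's FOC: ∂u_i/∂x_i = α_i − x_i = 0, so x_i* = α_i.
NE contributions = (0.8, 1.2, 3.3, 2.9, 1.2); X = 9.4.

9.4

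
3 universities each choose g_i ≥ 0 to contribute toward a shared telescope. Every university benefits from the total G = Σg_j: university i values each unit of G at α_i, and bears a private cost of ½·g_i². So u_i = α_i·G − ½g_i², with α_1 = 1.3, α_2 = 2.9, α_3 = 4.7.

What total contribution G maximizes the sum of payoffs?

Planner FOC: ∂(Σu_j)/∂g_i = (Σα_j) − g_i = 0, so g_i^SO = Σα_j = 8.9 for every i; G^SO = 26.7.

26.7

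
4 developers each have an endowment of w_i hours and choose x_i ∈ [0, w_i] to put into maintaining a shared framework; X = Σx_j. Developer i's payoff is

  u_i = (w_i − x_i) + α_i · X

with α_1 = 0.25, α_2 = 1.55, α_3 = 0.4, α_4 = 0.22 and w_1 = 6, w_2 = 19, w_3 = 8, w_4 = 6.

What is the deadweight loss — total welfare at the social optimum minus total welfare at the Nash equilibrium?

∂u_i/∂x_i = α_i − 1, so developer i contributes w_i if α_i > 1, else 0.
α_i > 1 for i ∈ {2}; NE contributions (0, 19, 0, 0), X = 19.
W^NE = Σw_i − X^NE + (Σα_i)·X^NE = 39 + 1.42·19 = 65.98.
Planner: ∂(Σu_j)/∂x_i = Σα_j − 1 = 1.42 > 0, so everyone contributes w_i; X^SO = 39, W^SO = 39 + 1.42·39 = 94.38.
Deadweight loss = 28.4.

28.4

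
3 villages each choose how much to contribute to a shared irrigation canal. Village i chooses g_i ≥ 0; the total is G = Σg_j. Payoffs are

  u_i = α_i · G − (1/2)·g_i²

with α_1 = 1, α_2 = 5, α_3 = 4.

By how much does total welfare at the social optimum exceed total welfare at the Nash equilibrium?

Village i's FOC: ∂u_i/∂g_i = α_i − g_i = 0, so g_i* = α_i.
NE contributions = (1, 5, 4); G = 10.
W^NE = (Σα)·G − ½Σα_i² = 10² − ½·42 = 79.
Planner sets g_i = Σα_j = 10 for every i, so G^SO = 3·10 = 30.
W^SO = (Σα)·G^SO − ½·3·(Σα)² = (3/2)·10² = 150.
Deadweight loss = W^SO − W^NE = 71.

71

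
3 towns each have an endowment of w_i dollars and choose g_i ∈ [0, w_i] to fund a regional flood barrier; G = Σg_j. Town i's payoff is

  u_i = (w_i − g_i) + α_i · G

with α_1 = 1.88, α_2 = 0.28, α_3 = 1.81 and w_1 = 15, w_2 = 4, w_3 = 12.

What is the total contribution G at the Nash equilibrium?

27

∂u_i/∂g_i = α_i − 1, so town i contributes w_i if α_i > 1, else 0.
α_i > 1 for i ∈ {1, 3}; NE contributions (15, 0, 12), G = 27.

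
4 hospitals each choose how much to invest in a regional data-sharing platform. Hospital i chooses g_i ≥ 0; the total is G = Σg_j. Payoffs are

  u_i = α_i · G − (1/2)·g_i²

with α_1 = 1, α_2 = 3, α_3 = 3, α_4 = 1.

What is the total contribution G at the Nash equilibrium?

Hospital i's FOC: ∂u_i/∂g_i = α_i − g_i = 0, so g_i* = α_i.
NE contributions = (1, 3, 3, 1); G = 8.

8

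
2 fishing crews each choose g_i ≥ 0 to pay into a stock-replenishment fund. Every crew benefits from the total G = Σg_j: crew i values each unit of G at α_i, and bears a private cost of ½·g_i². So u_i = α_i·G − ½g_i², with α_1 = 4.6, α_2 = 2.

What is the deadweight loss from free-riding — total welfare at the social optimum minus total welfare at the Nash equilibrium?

Crew i's FOC: ∂u_i/∂g_i = α_i − g_i = 0, so g_i* = α_i.
NE contributions = (4.6, 2); G = 6.6.
W^NE = (Σα)·G − ½Σα_i² = 6.6² − ½·25.16 = 30.98.
Planner sets g_i = Σα_j = 6.6 for every i, so G^SO = 2·6.6 = 13.2.
W^SO = (Σα)·G^SO − ½·2·(Σα)² = (2/2)·6.6² = 43.56.
Deadweight loss = W^SO − W^NE = 12.58.

12.58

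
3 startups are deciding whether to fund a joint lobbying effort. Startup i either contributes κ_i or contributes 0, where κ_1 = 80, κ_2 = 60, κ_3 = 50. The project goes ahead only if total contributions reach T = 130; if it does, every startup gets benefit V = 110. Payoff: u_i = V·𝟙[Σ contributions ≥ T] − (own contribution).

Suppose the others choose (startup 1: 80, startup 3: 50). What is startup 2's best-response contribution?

Others' total = 130 ≥ 130; contributing adds cost 60 for no extra benefit.
Best response: 0.

0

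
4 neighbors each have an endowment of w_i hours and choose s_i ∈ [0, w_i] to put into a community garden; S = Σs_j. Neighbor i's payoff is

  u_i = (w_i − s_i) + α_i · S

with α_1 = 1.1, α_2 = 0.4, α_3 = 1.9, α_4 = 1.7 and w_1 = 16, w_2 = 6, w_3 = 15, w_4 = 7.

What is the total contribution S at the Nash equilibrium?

38

∂u_i/∂s_i = α_i − 1, so neighbor i contributes w_i if α_i > 1, else 0.
α_i > 1 for i ∈ {1, 3, 4}; NE contributions (16, 0, 15, 7), S = 38.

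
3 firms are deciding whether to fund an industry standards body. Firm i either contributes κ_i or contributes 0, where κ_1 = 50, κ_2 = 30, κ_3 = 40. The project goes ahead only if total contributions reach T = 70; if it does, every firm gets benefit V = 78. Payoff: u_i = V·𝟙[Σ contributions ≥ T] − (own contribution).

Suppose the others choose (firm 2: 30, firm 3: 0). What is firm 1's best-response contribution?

50

Others' total = 30. Contributing 50 brings total to 80 ≥ 70: gain V − κ_1 = 28.
Best response: 50.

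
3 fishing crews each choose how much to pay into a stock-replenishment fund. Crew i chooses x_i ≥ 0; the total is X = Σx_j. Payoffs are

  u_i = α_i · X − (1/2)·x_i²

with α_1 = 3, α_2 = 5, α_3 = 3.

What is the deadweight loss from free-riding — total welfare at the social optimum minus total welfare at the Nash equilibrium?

82

Crew i's FOC: ∂u_i/∂x_i = α_i − x_i = 0, so x_i* = α_i.
NE contributions = (3, 5, 3); X = 11.
W^NE = (Σα)·X − ½Σα_i² = 11² − ½·43 = 99.5.
Planner sets x_i = Σα_j = 11 for every i, so X^SO = 3·11 = 33.
W^SO = (Σα)·X^SO − ½·3·(Σα)² = (3/2)·11² = 181.5.
Deadweight loss = W^SO − W^NE = 82.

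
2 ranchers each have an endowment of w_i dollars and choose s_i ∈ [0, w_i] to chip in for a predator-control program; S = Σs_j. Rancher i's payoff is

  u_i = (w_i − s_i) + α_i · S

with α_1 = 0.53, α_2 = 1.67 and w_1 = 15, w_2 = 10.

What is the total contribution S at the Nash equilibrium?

10

∂u_i/∂s_i = α_i − 1, so rancher i contributes w_i if α_i > 1, else 0.
α_i > 1 for i ∈ {2}; NE contributions (0, 10), S = 10.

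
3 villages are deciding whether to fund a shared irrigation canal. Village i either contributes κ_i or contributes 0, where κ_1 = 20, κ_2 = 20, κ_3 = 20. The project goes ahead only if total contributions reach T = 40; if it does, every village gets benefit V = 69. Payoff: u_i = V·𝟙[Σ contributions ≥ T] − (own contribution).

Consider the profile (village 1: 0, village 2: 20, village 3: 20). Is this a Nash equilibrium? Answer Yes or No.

Yes

Total = 40 ≥ 40: provided.
Village 1 (pledges 0, payoff 69): pledging 20 → total 60, payoff 49. No gain.
Village 2 (pledges 20, payoff 49): dropping to 0 → total 20, payoff 0. No gain.
Village 3 (pledges 20, payoff 49): dropping to 0 → total 20, payoff 0. No gain.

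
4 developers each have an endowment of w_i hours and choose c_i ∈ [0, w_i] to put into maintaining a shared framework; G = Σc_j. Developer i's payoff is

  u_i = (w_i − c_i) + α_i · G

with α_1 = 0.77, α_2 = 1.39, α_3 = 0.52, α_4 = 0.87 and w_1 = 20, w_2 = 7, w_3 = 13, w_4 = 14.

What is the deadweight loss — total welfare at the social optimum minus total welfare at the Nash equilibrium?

119.85

∂u_i/∂c_i = α_i − 1, so developer i contributes w_i if α_i > 1, else 0.
α_i > 1 for i ∈ {2}; NE contributions (0, 7, 0, 0), G = 7.
W^NE = Σw_i − G^NE + (Σα_i)·G^NE = 54 + 2.55·7 = 71.85.
Planner: ∂(Σu_j)/∂c_i = Σα_j − 1 = 2.55 > 0, so everyone contributes w_i; G^SO = 54, W^SO = 54 + 2.55·54 = 191.7.
Deadweight loss = 119.85.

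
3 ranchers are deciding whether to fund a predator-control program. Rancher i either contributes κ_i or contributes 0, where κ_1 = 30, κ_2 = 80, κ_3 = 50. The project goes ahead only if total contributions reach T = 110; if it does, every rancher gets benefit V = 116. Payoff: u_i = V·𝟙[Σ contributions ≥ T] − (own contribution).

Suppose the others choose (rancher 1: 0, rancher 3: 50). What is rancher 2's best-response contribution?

Others' total = 50. Contributing 80 brings total to 130 ≥ 110: gain V − κ_2 = 36.
Best response: 80.

80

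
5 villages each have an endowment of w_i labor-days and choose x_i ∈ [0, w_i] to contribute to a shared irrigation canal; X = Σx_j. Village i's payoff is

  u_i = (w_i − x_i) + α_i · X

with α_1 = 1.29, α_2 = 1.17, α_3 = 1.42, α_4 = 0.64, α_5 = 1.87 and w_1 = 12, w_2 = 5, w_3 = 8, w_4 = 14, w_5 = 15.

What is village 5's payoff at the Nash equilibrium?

74.8

∂u_i/∂x_i = α_i − 1, so village i contributes w_i if α_i > 1, else 0.
α_i > 1 for i ∈ {1, 2, 3, 5}; NE contributions (12, 5, 8, 0, 15), X = 40.
u_5 = (15 − 15) + 1.87·40 = 74.8.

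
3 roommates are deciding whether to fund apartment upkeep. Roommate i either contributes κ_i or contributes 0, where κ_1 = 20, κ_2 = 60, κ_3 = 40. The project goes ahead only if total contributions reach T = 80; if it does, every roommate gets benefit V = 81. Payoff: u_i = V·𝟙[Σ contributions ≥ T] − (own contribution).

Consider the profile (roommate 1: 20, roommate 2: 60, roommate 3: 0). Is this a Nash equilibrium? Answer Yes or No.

Total = 80 ≥ 80: provided.
Roommate 1 (pledges 20, payoff 61): dropping to 0 → total 60, payoff 0. No gain.
Roommate 2 (pledges 60, payoff 21): dropping to 0 → total 20, payoff 0. No gain.
Roommate 3 (pledges 0, payoff 81): pledging 40 → total 120, payoff 41. No gain.

Yes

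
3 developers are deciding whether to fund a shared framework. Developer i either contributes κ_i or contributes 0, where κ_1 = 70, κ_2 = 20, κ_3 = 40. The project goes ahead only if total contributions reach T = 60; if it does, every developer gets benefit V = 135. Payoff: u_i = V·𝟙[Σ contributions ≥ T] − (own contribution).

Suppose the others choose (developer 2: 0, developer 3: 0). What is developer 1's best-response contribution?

70

Others' total = 0. Contributing 70 brings total to 70 ≥ 60: gain V − κ_1 = 65.
Best response: 70.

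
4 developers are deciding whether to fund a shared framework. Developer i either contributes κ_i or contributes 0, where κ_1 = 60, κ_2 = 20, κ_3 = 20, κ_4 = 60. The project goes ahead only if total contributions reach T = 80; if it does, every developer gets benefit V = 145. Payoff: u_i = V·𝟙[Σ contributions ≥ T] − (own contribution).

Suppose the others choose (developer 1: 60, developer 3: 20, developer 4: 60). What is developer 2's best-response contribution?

Others' total = 140 ≥ 80; contributing adds cost 20 for no extra benefit.
Best response: 0.

0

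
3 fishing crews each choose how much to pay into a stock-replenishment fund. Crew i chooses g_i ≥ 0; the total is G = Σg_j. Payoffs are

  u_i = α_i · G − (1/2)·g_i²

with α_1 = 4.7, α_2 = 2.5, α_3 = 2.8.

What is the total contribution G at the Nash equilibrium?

Crew i's FOC: ∂u_i/∂g_i = α_i − g_i = 0, so g_i* = α_i.
NE contributions = (4.7, 2.5, 2.8); G = 10.

10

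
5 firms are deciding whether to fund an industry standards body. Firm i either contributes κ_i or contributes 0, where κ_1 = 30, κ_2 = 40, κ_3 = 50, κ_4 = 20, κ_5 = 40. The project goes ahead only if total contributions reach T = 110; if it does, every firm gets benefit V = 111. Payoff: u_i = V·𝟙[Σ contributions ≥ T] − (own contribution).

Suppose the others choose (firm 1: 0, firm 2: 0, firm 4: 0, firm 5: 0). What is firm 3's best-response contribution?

Others' total = 0. Even contributing 50 gives 50 < 110: no benefit either way.
Best response: 0.

0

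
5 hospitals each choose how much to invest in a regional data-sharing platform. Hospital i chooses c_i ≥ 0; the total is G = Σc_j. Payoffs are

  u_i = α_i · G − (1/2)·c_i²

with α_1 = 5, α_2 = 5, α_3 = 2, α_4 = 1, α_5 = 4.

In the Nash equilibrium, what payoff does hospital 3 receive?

Hospital i's FOC: ∂u_i/∂c_i = α_i − c_i = 0, so c_i* = α_i.
NE contributions = (5, 5, 2, 1, 4); G = 17.
u_3 = α_3·G − ½·(c_3)² = 2·17 − ½·2² = 32.

32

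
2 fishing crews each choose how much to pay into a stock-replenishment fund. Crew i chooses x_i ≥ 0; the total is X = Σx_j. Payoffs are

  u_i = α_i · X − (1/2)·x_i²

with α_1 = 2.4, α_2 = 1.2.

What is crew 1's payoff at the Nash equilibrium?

5.76

Crew i's FOC: ∂u_i/∂x_i = α_i − x_i = 0, so x_i* = α_i.
NE contributions = (2.4, 1.2); X = 3.6.
u_1 = α_1·X − ½·(x_1)² = 2.4·3.6 − ½·2.4² = 5.76.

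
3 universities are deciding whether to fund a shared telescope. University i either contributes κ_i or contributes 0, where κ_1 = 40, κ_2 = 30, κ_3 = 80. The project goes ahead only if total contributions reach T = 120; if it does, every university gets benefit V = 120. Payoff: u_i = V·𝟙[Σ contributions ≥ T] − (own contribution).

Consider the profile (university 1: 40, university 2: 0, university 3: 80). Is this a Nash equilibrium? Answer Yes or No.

Yes

Total = 120 ≥ 120: provided.
University 1 (pledges 40, payoff 80): dropping to 0 → total 80, payoff 0. No gain.
University 2 (pledges 0, payoff 120): pledging 30 → total 150, payoff 90. No gain.
University 3 (pledges 80, payoff 40): dropping to 0 → total 40, payoff 0. No gain.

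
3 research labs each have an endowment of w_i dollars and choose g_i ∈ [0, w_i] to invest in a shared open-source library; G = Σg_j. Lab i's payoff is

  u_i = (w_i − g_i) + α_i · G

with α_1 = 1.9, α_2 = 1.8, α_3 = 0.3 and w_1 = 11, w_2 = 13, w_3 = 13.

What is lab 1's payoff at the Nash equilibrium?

45.6

∂u_i/∂g_i = α_i − 1, so lab i contributes w_i if α_i > 1, else 0.
α_i > 1 for i ∈ {1, 2}; NE contributions (11, 13, 0), G = 24.
u_1 = (11 − 11) + 1.9·24 = 45.6.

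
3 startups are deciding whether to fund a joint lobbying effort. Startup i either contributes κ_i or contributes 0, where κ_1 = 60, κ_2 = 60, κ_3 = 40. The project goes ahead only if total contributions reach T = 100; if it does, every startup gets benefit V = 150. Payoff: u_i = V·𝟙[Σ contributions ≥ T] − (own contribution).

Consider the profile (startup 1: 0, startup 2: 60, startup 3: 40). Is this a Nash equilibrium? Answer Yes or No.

Total = 100 ≥ 100: provided.
Startup 1 (pledges 0, payoff 150): pledging 60 → total 160, payoff 90. No gain.
Startup 2 (pledges 60, payoff 90): dropping to 0 → total 40, payoff 0. No gain.
Startup 3 (pledges 40, payoff 110): dropping to 0 → total 60, payoff 0. No gain.

Yes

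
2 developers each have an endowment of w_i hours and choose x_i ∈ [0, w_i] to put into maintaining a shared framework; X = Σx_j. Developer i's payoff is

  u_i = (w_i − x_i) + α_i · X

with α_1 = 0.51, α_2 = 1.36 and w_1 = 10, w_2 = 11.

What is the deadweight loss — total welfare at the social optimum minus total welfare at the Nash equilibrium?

8.7

∂u_i/∂x_i = α_i − 1, so developer i contributes w_i if α_i > 1, else 0.
α_i > 1 for i ∈ {2}; NE contributions (0, 11), X = 11.
W^NE = Σw_i − X^NE + (Σα_i)·X^NE = 21 + 0.87·11 = 30.57.
Planner: ∂(Σu_j)/∂x_i = Σα_j − 1 = 0.87 > 0, so everyone contributes w_i; X^SO = 21, W^SO = 21 + 0.87·21 = 39.27.
Deadweight loss = 8.7.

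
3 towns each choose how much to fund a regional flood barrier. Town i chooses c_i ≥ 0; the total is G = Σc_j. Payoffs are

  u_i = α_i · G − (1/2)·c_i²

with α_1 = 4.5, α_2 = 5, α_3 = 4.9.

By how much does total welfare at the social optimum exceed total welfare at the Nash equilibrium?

Town i's FOC: ∂u_i/∂c_i = α_i − c_i = 0, so c_i* = α_i.
NE contributions = (4.5, 5, 4.9); G = 14.4.
W^NE = (Σα)·G − ½Σα_i² = 14.4² − ½·69.26 = 172.73.
Planner sets c_i = Σα_j = 14.4 for every i, so G^SO = 3·14.4 = 43.2.
W^SO = (Σα)·G^SO − ½·3·(Σα)² = (3/2)·14.4² = 311.04.
Deadweight loss = W^SO − W^NE = 138.31.

138.31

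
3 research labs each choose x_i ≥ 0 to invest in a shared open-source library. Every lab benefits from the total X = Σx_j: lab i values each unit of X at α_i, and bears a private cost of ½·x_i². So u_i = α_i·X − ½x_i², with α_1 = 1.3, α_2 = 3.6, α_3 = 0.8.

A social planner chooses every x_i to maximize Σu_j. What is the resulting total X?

Planner FOC: ∂(Σu_j)/∂x_i = (Σα_j) − x_i = 0, so x_i^SO = Σα_j = 5.7 for every i; X^SO = 17.1.

17.1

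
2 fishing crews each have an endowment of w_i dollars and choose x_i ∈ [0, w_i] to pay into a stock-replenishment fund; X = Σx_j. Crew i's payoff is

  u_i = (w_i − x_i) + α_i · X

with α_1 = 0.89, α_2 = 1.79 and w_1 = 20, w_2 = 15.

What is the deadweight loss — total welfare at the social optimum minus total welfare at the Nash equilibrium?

∂u_i/∂x_i = α_i − 1, so crew i contributes w_i if α_i > 1, else 0.
α_i > 1 for i ∈ {2}; NE contributions (0, 15), X = 15.
W^NE = Σw_i − X^NE + (Σα_i)·X^NE = 35 + 1.68·15 = 60.2.
Planner: ∂(Σu_j)/∂x_i = Σα_j − 1 = 1.68 > 0, so everyone contributes w_i; X^SO = 35, W^SO = 35 + 1.68·35 = 93.8.
Deadweight loss = 33.6.

33.6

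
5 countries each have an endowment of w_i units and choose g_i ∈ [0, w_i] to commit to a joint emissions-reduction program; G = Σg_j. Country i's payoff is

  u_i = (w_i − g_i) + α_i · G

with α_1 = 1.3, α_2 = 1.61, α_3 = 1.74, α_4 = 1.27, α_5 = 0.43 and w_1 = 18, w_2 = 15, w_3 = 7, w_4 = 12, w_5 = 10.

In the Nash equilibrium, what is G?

∂u_i/∂g_i = α_i − 1, so country i contributes w_i if α_i > 1, else 0.
α_i > 1 for i ∈ {1, 2, 3, 4}; NE contributions (18, 15, 7, 12, 0), G = 52.

52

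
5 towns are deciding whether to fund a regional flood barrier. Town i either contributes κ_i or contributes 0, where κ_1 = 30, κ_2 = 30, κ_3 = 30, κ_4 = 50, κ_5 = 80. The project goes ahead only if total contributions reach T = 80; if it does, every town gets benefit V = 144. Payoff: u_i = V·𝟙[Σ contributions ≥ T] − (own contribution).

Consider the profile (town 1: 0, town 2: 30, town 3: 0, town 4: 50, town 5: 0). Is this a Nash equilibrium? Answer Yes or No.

Yes

Total = 80 ≥ 80: provided.
Town 1 (pledges 0, payoff 144): pledging 30 → total 110, payoff 114. No gain.
Town 2 (pledges 30, payoff 114): dropping to 0 → total 50, payoff 0. No gain.
Town 3 (pledges 0, payoff 144): pledging 30 → total 110, payoff 114. No gain.
Town 4 (pledges 50, payoff 94): dropping to 0 → total 30, payoff 0. No gain.
Town 5 (pledges 0, payoff 144): pledging 80 → total 160, payoff 64. No gain.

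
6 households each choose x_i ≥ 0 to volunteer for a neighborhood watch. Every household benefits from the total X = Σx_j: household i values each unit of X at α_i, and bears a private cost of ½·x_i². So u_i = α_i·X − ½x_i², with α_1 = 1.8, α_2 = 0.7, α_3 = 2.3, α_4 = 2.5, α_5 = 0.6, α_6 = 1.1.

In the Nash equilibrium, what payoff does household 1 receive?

Household i's FOC: ∂u_i/∂x_i = α_i − x_i = 0, so x_i* = α_i.
NE contributions = (1.8, 0.7, 2.3, 2.5, 0.6, 1.1); X = 9.
u_1 = α_1·X − ½·(x_1)² = 1.8·9 − ½·1.8² = 14.58.

14.58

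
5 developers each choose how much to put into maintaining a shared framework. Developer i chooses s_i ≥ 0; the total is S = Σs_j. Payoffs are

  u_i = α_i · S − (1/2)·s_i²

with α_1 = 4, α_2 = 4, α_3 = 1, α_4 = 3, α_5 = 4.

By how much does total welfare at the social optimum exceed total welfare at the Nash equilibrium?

Developer i's FOC: ∂u_i/∂s_i = α_i − s_i = 0, so s_i* = α_i.
NE contributions = (4, 4, 1, 3, 4); S = 16.
W^NE = (Σα)·S − ½Σα_i² = 16² − ½·58 = 227.
Planner sets s_i = Σα_j = 16 for every i, so S^SO = 5·16 = 80.
W^SO = (Σα)·S^SO − ½·5·(Σα)² = (5/2)·16² = 640.
Deadweight loss = W^SO − W^NE = 413.

413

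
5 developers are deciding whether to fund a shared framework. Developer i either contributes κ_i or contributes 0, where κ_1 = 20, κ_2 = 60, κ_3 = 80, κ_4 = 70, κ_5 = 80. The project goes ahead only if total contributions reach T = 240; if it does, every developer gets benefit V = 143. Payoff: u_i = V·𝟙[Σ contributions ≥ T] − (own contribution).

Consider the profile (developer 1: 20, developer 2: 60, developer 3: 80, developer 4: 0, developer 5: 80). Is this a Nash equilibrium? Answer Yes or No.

Yes

Total = 240 ≥ 240: provided.
Developer 1 (pledges 20, payoff 123): dropping to 0 → total 220, payoff 0. No gain.
Developer 2 (pledges 60, payoff 83): dropping to 0 → total 180, payoff 0. No gain.
Developer 3 (pledges 80, payoff 63): dropping to 0 → total 160, payoff 0. No gain.
Developer 4 (pledges 0, payoff 143): pledging 70 → total 310, payoff 73. No gain.
Developer 5 (pledges 80, payoff 63): dropping to 0 → total 160, payoff 0. No gain.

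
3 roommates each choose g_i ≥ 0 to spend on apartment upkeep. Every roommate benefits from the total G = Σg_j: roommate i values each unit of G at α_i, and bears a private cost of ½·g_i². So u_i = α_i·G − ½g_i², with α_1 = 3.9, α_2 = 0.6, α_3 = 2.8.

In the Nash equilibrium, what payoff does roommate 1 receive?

Roommate i's FOC: ∂u_i/∂g_i = α_i − g_i = 0, so g_i* = α_i.
NE contributions = (3.9, 0.6, 2.8); G = 7.3.
u_1 = α_1·G − ½·(g_1)² = 3.9·7.3 − ½·3.9² = 20.865.

20.865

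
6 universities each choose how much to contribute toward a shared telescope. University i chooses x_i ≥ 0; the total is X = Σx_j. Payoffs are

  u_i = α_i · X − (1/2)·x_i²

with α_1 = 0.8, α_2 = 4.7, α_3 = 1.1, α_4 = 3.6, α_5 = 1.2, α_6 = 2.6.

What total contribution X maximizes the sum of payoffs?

Planner FOC: ∂(Σu_j)/∂x_i = (Σα_j) − x_i = 0, so x_i^SO = Σα_j = 14 for every i; X^SO = 84.

84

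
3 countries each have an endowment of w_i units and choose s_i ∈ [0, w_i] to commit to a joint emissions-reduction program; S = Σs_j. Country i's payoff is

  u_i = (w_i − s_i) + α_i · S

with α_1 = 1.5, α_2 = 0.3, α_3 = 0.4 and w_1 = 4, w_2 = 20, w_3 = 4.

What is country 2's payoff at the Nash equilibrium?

∂u_i/∂s_i = α_i − 1, so country i contributes w_i if α_i > 1, else 0.
α_i > 1 for i ∈ {1}; NE contributions (4, 0, 0), S = 4.
u_2 = (20 − 0) + 0.3·4 = 21.2.

21.2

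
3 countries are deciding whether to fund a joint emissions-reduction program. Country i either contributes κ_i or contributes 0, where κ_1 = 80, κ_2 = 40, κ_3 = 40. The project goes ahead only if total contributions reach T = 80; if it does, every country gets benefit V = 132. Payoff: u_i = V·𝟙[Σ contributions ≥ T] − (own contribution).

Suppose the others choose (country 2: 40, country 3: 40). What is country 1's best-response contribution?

0

Others' total = 80 ≥ 80; contributing adds cost 80 for no extra benefit.
Best response: 0.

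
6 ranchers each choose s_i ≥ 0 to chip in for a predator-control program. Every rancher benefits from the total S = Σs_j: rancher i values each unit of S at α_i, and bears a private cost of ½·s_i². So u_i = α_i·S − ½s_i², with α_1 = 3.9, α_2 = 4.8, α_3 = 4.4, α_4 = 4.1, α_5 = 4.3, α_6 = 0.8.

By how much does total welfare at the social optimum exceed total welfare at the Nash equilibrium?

1041.355

Rancher i's FOC: ∂u_i/∂s_i = α_i − s_i = 0, so s_i* = α_i.
NE contributions = (3.9, 4.8, 4.4, 4.1, 4.3, 0.8); S = 22.3.
W^NE = (Σα)·S − ½Σα_i² = 22.3² − ½·93.55 = 450.515.
Planner sets s_i = Σα_j = 22.3 for every i, so S^SO = 6·22.3 = 133.8.
W^SO = (Σα)·S^SO − ½·6·(Σα)² = (6/2)·22.3² = 1491.87.
Deadweight loss = W^SO − W^NE = 1041.355.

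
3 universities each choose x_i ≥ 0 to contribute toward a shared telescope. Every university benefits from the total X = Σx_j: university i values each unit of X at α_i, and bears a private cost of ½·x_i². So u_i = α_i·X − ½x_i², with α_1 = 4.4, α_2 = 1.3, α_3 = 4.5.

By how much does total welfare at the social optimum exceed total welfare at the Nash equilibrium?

University i's FOC: ∂u_i/∂x_i = α_i − x_i = 0, so x_i* = α_i.
NE contributions = (4.4, 1.3, 4.5); X = 10.2.
W^NE = (Σα)·X − ½Σα_i² = 10.2² − ½·41.3 = 83.39.
Planner sets x_i = Σα_j = 10.2 for every i, so X^SO = 3·10.2 = 30.6.
W^SO = (Σα)·X^SO − ½·3·(Σα)² = (3/2)·10.2² = 156.06.
Deadweight loss = W^SO − W^NE = 72.67.

72.67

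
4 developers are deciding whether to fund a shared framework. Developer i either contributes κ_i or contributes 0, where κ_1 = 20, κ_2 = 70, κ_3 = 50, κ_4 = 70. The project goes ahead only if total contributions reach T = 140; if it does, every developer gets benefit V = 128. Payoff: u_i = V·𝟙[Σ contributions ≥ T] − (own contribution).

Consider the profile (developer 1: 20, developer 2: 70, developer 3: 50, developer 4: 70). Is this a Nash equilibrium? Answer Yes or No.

No

Total = 210 ≥ 140: provided.
Developer 1 (pledges 20, payoff 108): dropping to 0 → total 190, payoff 128. Profitable deviation.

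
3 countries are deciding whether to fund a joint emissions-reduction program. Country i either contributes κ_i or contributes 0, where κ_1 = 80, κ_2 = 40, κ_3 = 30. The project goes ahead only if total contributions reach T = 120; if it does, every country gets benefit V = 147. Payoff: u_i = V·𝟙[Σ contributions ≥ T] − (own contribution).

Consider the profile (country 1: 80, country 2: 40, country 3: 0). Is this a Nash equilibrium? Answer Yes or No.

Total = 120 ≥ 120: provided.
Country 1 (pledges 80, payoff 67): dropping to 0 → total 40, payoff 0. No gain.
Country 2 (pledges 40, payoff 107): dropping to 0 → total 80, payoff 0. No gain.
Country 3 (pledges 0, payoff 147): pledging 30 → total 150, payoff 117. No gain.

Yes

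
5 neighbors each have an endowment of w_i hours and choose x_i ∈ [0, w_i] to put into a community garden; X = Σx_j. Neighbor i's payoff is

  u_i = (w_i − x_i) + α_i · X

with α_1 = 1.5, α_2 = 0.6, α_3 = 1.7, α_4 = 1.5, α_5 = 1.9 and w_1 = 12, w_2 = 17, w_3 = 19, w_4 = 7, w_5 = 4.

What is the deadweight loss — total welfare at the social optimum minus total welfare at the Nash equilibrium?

∂u_i/∂x_i = α_i − 1, so neighbor i contributes w_i if α_i > 1, else 0.
α_i > 1 for i ∈ {1, 3, 4, 5}; NE contributions (12, 0, 19, 7, 4), X = 42.
W^NE = Σw_i − X^NE + (Σα_i)·X^NE = 59 + 6.2·42 = 319.4.
Planner: ∂(Σu_j)/∂x_i = Σα_j − 1 = 6.2 > 0, so everyone contributes w_i; X^SO = 59, W^SO = 59 + 6.2·59 = 424.8.
Deadweight loss = 105.4.

105.4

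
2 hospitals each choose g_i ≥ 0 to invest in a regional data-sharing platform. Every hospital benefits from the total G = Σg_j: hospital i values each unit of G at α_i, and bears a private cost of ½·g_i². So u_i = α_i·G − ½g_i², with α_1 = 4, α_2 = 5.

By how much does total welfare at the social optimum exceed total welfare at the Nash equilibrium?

20.5

Hospital i's FOC: ∂u_i/∂g_i = α_i − g_i = 0, so g_i* = α_i.
NE contributions = (4, 5); G = 9.
W^NE = (Σα)·G − ½Σα_i² = 9² − ½·41 = 60.5.
Planner sets g_i = Σα_j = 9 for every i, so G^SO = 2·9 = 18.
W^SO = (Σα)·G^SO − ½·2·(Σα)² = (2/2)·9² = 81.
Deadweight loss = W^SO − W^NE = 20.5.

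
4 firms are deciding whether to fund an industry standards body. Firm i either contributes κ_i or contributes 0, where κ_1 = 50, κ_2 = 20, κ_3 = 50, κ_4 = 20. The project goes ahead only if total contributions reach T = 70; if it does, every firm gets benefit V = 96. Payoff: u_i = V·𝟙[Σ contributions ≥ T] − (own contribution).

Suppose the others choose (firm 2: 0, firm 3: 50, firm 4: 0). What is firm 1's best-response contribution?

50

Others' total = 50. Contributing 50 brings total to 100 ≥ 70: gain V − κ_1 = 46.
Best response: 50.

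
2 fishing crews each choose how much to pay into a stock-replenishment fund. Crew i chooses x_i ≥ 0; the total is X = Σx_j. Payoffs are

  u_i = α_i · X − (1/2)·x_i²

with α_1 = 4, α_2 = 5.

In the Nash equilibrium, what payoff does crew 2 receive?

Crew i's FOC: ∂u_i/∂x_i = α_i − x_i = 0, so x_i* = α_i.
NE contributions = (4, 5); X = 9.
u_2 = α_2·X − ½·(x_2)² = 5·9 − ½·5² = 32.5.

32.5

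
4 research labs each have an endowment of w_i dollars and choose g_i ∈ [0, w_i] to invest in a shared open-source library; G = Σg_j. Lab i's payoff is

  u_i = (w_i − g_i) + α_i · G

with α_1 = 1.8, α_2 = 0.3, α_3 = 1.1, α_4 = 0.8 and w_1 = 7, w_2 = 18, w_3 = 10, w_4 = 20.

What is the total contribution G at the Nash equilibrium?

∂u_i/∂g_i = α_i − 1, so lab i contributes w_i if α_i > 1, else 0.
α_i > 1 for i ∈ {1, 3}; NE contributions (7, 0, 10, 0), G = 17.

17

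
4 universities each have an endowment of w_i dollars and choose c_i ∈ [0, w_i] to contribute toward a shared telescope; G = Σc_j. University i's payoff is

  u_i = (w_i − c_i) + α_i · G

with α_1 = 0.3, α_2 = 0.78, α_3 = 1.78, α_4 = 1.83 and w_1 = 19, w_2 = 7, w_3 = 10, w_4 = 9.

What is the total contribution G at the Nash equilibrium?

19

∂u_i/∂c_i = α_i − 1, so university i contributes w_i if α_i > 1, else 0.
α_i > 1 for i ∈ {3, 4}; NE contributions (0, 0, 10, 9), G = 19.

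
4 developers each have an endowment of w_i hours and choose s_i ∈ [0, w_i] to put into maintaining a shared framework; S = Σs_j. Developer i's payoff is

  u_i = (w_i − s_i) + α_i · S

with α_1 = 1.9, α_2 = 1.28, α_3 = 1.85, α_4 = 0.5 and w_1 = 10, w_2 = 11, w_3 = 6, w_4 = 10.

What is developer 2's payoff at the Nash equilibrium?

∂u_i/∂s_i = α_i − 1, so developer i contributes w_i if α_i > 1, else 0.
α_i > 1 for i ∈ {1, 2, 3}; NE contributions (10, 11, 6, 0), S = 27.
u_2 = (11 − 11) + 1.28·27 = 34.56.

34.56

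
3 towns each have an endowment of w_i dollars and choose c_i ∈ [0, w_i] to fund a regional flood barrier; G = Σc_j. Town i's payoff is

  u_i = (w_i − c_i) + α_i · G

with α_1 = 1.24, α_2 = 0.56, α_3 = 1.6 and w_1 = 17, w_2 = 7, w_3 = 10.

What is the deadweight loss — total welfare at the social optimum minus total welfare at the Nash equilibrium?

16.8

∂u_i/∂c_i = α_i − 1, so town i contributes w_i if α_i > 1, else 0.
α_i > 1 for i ∈ {1, 3}; NE contributions (17, 0, 10), G = 27.
W^NE = Σw_i − G^NE + (Σα_i)·G^NE = 34 + 2.4·27 = 98.8.
Planner: ∂(Σu_j)/∂c_i = Σα_j − 1 = 2.4 > 0, so everyone contributes w_i; G^SO = 34, W^SO = 34 + 2.4·34 = 115.6.
Deadweight loss = 16.8.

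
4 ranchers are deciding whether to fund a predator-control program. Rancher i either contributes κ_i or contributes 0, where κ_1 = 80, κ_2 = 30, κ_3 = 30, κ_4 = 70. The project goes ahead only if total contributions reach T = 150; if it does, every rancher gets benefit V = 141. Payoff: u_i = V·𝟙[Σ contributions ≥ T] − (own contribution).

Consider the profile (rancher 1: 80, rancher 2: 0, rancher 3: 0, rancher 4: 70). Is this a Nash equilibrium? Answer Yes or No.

Yes

Total = 150 ≥ 150: provided.
Rancher 1 (pledges 80, payoff 61): dropping to 0 → total 70, payoff 0. No gain.
Rancher 2 (pledges 0, payoff 141): pledging 30 → total 180, payoff 111. No gain.
Rancher 3 (pledges 0, payoff 141): pledging 30 → total 180, payoff 111. No gain.
Rancher 4 (pledges 70, payoff 71): dropping to 0 → total 80, payoff 0. No gain.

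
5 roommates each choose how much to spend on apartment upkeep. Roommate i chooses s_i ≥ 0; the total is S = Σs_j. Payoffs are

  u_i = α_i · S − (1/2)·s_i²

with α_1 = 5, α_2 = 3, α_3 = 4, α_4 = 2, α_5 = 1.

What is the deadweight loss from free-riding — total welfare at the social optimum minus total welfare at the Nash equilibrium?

Roommate i's FOC: ∂u_i/∂s_i = α_i − s_i = 0, so s_i* = α_i.
NE contributions = (5, 3, 4, 2, 1); S = 15.
W^NE = (Σα)·S − ½Σα_i² = 15² − ½·55 = 197.5.
Planner sets s_i = Σα_j = 15 for every i, so S^SO = 5·15 = 75.
W^SO = (Σα)·S^SO − ½·5·(Σα)² = (5/2)·15² = 562.5.
Deadweight loss = W^SO − W^NE = 365.

365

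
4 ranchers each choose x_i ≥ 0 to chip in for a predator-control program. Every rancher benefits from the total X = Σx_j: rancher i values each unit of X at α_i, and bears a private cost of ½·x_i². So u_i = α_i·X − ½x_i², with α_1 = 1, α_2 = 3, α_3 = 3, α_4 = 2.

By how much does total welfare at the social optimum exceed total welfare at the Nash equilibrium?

Rancher i's FOC: ∂u_i/∂x_i = α_i − x_i = 0, so x_i* = α_i.
NE contributions = (1, 3, 3, 2); X = 9.
W^NE = (Σα)·X − ½Σα_i² = 9² − ½·23 = 69.5.
Planner sets x_i = Σα_j = 9 for every i, so X^SO = 4·9 = 36.
W^SO = (Σα)·X^SO − ½·4·(Σα)² = (4/2)·9² = 162.
Deadweight loss = W^SO − W^NE = 92.5.

92.5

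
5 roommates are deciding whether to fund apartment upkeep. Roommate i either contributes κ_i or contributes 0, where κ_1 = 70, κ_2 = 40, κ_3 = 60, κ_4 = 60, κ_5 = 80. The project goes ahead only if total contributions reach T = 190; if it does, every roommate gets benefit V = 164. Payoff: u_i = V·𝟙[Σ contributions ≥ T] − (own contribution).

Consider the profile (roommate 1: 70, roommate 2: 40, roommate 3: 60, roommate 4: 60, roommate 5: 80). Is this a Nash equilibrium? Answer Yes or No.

No

Total = 310 ≥ 190: provided.
Roommate 1 (pledges 70, payoff 94): dropping to 0 → total 240, payoff 164. Profitable deviation.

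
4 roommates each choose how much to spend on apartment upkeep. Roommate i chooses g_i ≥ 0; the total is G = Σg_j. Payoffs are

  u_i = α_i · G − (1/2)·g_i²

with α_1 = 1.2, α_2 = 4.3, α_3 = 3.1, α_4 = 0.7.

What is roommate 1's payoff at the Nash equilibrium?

Roommate i's FOC: ∂u_i/∂g_i = α_i − g_i = 0, so g_i* = α_i.
NE contributions = (1.2, 4.3, 3.1, 0.7); G = 9.3.
u_1 = α_1·G − ½·(g_1)² = 1.2·9.3 − ½·1.2² = 10.44.

10.44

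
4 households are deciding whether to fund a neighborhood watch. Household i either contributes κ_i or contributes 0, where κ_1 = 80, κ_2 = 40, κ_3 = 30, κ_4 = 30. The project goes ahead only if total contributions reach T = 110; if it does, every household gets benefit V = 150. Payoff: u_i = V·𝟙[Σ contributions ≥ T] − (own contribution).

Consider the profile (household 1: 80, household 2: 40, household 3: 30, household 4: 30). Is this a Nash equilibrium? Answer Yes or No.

No

Total = 180 ≥ 110: provided.
Household 1 (pledges 80, payoff 70): dropping to 0 → total 100, payoff 0. No gain.
Household 2 (pledges 40, payoff 110): dropping to 0 → total 140, payoff 150. Profitable deviation.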